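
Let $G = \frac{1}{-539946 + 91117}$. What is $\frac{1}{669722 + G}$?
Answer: $\frac{448829}{300590655537} \approx 1.4932 \cdot 10^{-6}$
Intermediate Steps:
$G = - \frac{1}{448829}$ ($G = \frac{1}{-448829} = - \frac{1}{448829} \approx -2.228 \cdot 10^{-6}$)
$\frac{1}{669722 + G} = \frac{1}{669722 - \frac{1}{448829}} = \frac{1}{\frac{300590655537}{448829}} = \frac{448829}{300590655537}$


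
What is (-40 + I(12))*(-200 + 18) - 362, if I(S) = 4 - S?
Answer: 8374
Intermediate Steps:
(-40 + I(12))*(-200 + 18) - 362 = (-40 + (4 - 1*12))*(-200 + 18) - 362 = (-40 + (4 - 12))*(-182) - 362 = (-40 - 8)*(-182) - 362 = -48*(-182) - 362 = 8736 - 362 = 8374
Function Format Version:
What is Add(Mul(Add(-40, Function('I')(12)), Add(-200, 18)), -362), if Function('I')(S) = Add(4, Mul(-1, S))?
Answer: 8374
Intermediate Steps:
Add(Mul(Add(-40, Function('I')(12)), Add(-200, 18)), -362) = Add(Mul(Add(-40, Add(4, Mul(-1, 12))), Add(-200, 18)), -362) = Add(Mul(Add(-40, Add(4, -12)), -182), -362) = Add(Mul(Add(-40, -8), -182), -362) = Add(Mul(-48, -182), -362) = Add(8736, -362) = 8374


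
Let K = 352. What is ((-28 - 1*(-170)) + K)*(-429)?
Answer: -211926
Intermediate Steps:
((-28 - 1*(-170)) + K)*(-429) = ((-28 - 1*(-170)) + 352)*(-429) = ((-28 + 170) + 352)*(-429) = (142 + 352)*(-429) = 494*(-429) = -211926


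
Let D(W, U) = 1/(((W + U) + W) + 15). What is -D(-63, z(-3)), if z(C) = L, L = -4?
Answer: 1/115 ≈ 0.0086956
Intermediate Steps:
z(C) = -4
D(W, U) = 1/(15 + U + 2*W) (D(W, U) = 1/(((U + W) + W) + 15) = 1/((U + 2*W) + 15) = 1/(15 + U + 2*W))
-D(-63, z(-3)) = -1/(15 - 4 + 2*(-63)) = -1/(15 - 4 - 126) = -1/(-115) = -1*(-1/115) = 1/115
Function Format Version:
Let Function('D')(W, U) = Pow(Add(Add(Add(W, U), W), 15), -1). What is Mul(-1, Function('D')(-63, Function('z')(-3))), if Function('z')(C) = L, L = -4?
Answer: Rational(1, 115) ≈ 0.0086956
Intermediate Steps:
Function('z')(C) = -4
Function('D')(W, U) = Pow(Add(15, U, Mul(2, W)), -1) (Function('D')(W, U) = Pow(Add(Add(Add(U, W), W), 15), -1) = Pow(Add(Add(U, Mul(2, W)), 15), -1) = Pow(Add(15, U, Mul(2, W)), -1))
Mul(-1, Function('D')(-63, Function('z')(-3))) = Mul(-1, Pow(Add(15, -4, Mul(2, -63)), -1)) = Mul(-1, Pow(Add(15, -4, -126), -1)) = Mul(-1, Pow(-115, -1)) = Mul(-1, Rational(-1, 115)) = Rational(1, 115)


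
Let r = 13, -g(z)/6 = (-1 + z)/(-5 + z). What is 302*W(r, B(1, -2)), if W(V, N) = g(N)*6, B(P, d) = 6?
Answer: -54360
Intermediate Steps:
g(z) = -6*(-1 + z)/(-5 + z)
W(V, N) = 36*(1 - N)/(-5 + N) (W(V, N) = (6*(1 - N)/(-5 + N))*6 = 36*(1 - N)/(-5 + N))
302*W(r, B(1, -2)) = 302*(36*(1 - 1*6)/(-5 + 6)) = 302*(36*(1 - 6)/1) = 302*(36*1*(-5)) = 302*(-180) = -54360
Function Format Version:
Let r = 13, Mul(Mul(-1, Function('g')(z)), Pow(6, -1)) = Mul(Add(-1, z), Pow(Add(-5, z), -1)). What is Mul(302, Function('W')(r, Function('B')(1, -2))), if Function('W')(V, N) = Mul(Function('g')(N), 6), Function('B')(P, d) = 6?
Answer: -54360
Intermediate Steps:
Function('g')(z) = Mul(-6, Pow(Add(-5, z), -1), Add(-1, z)) (Function('g')(z) = Mul(-6, Mul(Add(-1, z), Pow(Add(-5, z), -1))) = Mul(-6, Mul(Pow(Add(-5, z), -1), Add(-1, z))) = Mul(-6, Pow(Add(-5, z), -1), Add(-1, z)))
Function('W')(V, N) = Mul(36, Pow(Add(-5, N), -1), Add(1, Mul(-1, N))) (Function('W')(V, N) = Mul(Mul(6, Pow(Add(-5, N), -1), Add(1, Mul(-1, N))), 6) = Mul(36, Pow(Add(-5, N), -1), Add(1, Mul(-1, N))))
Mul(302, Function('W')(r, Function('B')(1, -2))) = Mul(302, Mul(36, Pow(Add(-5, 6), -1), Add(1, Mul(-1, 6)))) = Mul(302, Mul(36, Pow(1, -1), Add(1, -6))) = Mul(302, Mul(36, 1, -5)) = Mul(302, -180) = -54360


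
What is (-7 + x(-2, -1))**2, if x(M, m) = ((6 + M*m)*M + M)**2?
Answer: 100489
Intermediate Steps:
x(M, m) = (M + M*(6 + M*m))**2 (x(M, m) = (M*(6 + M*m) + M)**2 = (M + M*(6 + M*m))**2)
(-7 + x(-2, -1))**2 = (-7 + (-2)**2*(7 - 2*(-1))**2)**2 = (-7 + 4*(7 + 2)**2)**2 = (-7 + 4*9**2)**2 = (-7 + 4*81)**2 = (-7 + 324)**2 = 317**2 = 100489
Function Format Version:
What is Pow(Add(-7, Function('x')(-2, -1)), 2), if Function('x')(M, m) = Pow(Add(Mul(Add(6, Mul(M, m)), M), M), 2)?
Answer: 100489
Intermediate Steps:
Function('x')(M, m) = Pow(Add(M, Mul(M, Add(6, Mul(M, m)))), 2) (Function('x')(M, m) = Pow(Add(Mul(M, Add(6, Mul(M, m))), M), 2) = Pow(Add(M, Mul(M, Add(6, Mul(M, m)))), 2))
Pow(Add(-7, Function('x')(-2, -1)), 2) = Pow(Add(-7, Mul(Pow(-2, 2), Pow(Add(7, Mul(-2, -1)), 2))), 2) = Pow(Add(-7, Mul(4, Pow(Add(7, 2), 2))), 2) = Pow(Add(-7, Mul(4, Pow(9, 2))), 2) = Pow(Add(-7, Mul(4, 81)), 2) = Pow(Add(-7, 324), 2) = Pow(317, 2) = 100489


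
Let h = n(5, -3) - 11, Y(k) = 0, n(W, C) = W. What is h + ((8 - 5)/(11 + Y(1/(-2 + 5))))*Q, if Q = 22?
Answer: 0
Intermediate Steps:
h = -6 (h = 5 - 11 = -6)
h + ((8 - 5)/(11 + Y(1/(-2 + 5))))*Q = -6 + ((8 - 5)/(11 + 0))*22 = -6 + (3/11)*22 = -6 + 6 = 0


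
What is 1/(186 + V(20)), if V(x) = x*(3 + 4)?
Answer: 1/326 ≈ 0.0030675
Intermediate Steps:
V(x) = 7*x (V(x) = x*7 = 7*x)
1/(186 + V(20)) = 1/(186 + 7*20) = 1/(186 + 140) = 1/326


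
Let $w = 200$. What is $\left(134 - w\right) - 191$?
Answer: $-257$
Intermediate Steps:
$\left(134 - w\right) - 191 = \left(134 - 200\right) - 191 = -66 - 191 = -257$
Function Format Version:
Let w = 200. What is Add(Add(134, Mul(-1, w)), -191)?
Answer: -257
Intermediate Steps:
Add(Add(134, Mul(-1, w)), -191) = Add(Add(134, Mul(-1, 200)), -191) = Add(Add(134, -200), -191) = Add(-66, -191) = -257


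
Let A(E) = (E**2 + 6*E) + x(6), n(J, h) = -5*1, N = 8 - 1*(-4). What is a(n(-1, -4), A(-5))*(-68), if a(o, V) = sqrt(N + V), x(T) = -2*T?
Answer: -68*I*sqrt(5) ≈ -152.05*I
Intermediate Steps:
N = 12 (N = 8 + 4 = 12)
n(J, h) = -5
A(E) = -12 + E**2 + 6*E (A(E) = (E**2 + 6*E) - 2*6 = (E**2 + 6*E) - 12 = -12 + E**2 + 6*E)
a(o, V) = sqrt(12 + V)
a(n(-1, -4), A(-5))*(-68) = sqrt(12 + (-12 + (-5)**2 + 6*(-5)))*(-68) = sqrt(12 + (-12 + 25 - 30))*(-68) = sqrt(12 - 17)*(-68) = sqrt(-5)*(-68) = (I*sqrt(5))*(-68) = -68*I*sqrt(5)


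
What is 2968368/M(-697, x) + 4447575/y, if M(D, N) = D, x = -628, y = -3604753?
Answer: -10703333412879/2512512841 ≈ -4260.0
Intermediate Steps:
2968368/M(-697, x) + 4447575/y = 2968368/(-697) + 4447575/(-3604753) = 2968368*(-1/697) + 4447575*(-1/3604753) = -2968368/697 - 4447575/3604753 = -10703333412879/2512512841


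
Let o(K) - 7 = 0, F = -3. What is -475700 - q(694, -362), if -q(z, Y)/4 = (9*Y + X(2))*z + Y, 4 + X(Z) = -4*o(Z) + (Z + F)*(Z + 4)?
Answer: -9626844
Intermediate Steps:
o(K) = 7 (o(K) = 7 + 0 = 7)
X(Z) = -32 + (-3 + Z)*(4 + Z) (X(Z) = -4 + (-4*7 + (Z - 3)*(Z + 4)) = -4 + (-28 + (-3 + Z)*(4 + Z)) = -32 + (-3 + Z)*(4 + Z))
q(z, Y) = -4*Y - 4*z*(-38 + 9*Y) (q(z, Y) = -4*((9*Y + (-44 + 2 + 2²))*z + Y) = -4*((9*Y + (-44 + 2 + 4))*z + Y) = -4*((9*Y - 38)*z + Y) = -4*((-38 + 9*Y)*z + Y) = -4*(z*(-38 + 9*Y) + Y) = -4*(Y + z*(-38 + 9*Y)) = -4*Y - 4*z*(-38 + 9*Y))
-475700 - q(694, -362) = -475700 - (-4*(-362) + 152*694 - 36*(-362)*694) = -475700 - (1448 + 105488 + 9044208) = -475700 - 1*9151144 = -475700 - 9151144 = -9626844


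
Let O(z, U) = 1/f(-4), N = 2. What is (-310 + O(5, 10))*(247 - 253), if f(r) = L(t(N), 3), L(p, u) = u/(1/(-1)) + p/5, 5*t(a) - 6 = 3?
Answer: 20485/11 ≈ 1862.3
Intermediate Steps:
t(a) = 9/5 (t(a) = 6/5 + (1/5)*3 = 6/5 + 3/5 = 9/5)
L(p, u) = -u + p/5 (L(p, u) = u/(-1) + p*(1/5) = u*(-1) + p/5 = -u + p/5)
f(r) = -66/25 (f(r) = -1*3 + (1/5)*(9/5) = -3 + 9/25 = -66/25)
O(z, U) = -25/66 (O(z, U) = 1/(-66/25) = -25/66)
(-310 + O(5, 10))*(247 - 253) = (-310 - 25/66)*(247 - 253) = -20485/66*(-6) = 20485/11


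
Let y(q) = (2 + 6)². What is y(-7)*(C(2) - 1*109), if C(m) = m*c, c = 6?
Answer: -6208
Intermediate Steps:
y(q) = 64 (y(q) = 8² = 64)
C(m) = 6*m (C(m) = m*6 = 6*m)
y(-7)*(C(2) - 1*109) = 64*(6*2 - 1*109) = 64*(12 - 109) = 64*(-97) = -6208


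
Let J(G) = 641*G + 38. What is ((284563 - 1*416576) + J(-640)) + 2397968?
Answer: 1855753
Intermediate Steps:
J(G) = 38 + 641*G
((284563 - 1*416576) + J(-640)) + 2397968 = ((284563 - 1*416576) + (38 + 641*(-640))) + 2397968 = ((284563 - 416576) + (38 - 410240)) + 2397968 = (-132013 - 410202) + 2397968 = -542215 + 2397968 = 1855753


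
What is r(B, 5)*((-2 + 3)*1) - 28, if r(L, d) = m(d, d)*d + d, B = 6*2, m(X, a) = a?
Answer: 2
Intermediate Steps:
B = 12
r(L, d) = d + d² (r(L, d) = d*d + d = d² + d = d + d²)
r(B, 5)*((-2 + 3)*1) - 28 = (5*(1 + 5))*((-2 + 3)*1) - 28 = (5*6)*(1*1) - 28 = 30*1 - 28 = 30 - 28 = 2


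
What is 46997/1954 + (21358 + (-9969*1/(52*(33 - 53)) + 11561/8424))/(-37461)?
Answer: 72395842232477/3083133203280 ≈ 23.481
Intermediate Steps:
46997/1954 + (21358 + (-9969*1/(52*(33 - 53)) + 11561/8424))/(-37461) = 46997*(1/1954) + (21358 + (-9969/(52*(-20)) + 11561*(1/8424)))*(-1/37461) = 46997/1954 + (21358 + (-9969/(-1040) + 11561/8424))*(-1/37461) = 46997/1954 + (21358 + (-9969*(-1/1040) + 11561/8424))*(-1/37461) = 46997/1954 + (21358 + (9969/1040 + 11561/8424))*(-1/37461) = 46997/1954 + (21358 + 923099/84240)*(-1/37461) = 46997/1954 + (1800121019/84240)*(-1/37461) = 46997/1954 - 1800121019/3155714640 = 72395842232477/3083133203280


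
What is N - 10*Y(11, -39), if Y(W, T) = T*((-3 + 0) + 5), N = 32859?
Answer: 33639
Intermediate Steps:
Y(W, T) = 2*T (Y(W, T) = T*(-3 + 5) = T*2 = 2*T)
N - 10*Y(11, -39) = 32859 - 20*(-39) = 32859 - 10*(-78) = 32859 + 780 = 33639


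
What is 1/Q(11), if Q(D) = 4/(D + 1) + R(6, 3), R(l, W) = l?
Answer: 3/19 ≈ 0.15789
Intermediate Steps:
Q(D) = 6 + 4/(1 + D) (Q(D) = 4/(D + 1) + 6 = 4/(1 + D) + 6 = 6 + 4/(1 + D))
1/Q(11) = 1/(2*(5 + 3*11)/(1 + 11)) = 1/(2*(5 + 33)/12) = 1/(2*(1/12)*38) = 1/(19/3) = 3/19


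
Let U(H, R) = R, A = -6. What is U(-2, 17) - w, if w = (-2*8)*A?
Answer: -79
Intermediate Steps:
w = 96 (w = -2*8*(-6) = -16*(-6) = 96)
U(-2, 17) - w = 17 - 1*96 = 17 - 96 = -79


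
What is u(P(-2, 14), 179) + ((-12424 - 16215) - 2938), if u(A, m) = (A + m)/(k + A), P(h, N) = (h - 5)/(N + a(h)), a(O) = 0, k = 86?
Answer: -1799770/57 ≈ -31575.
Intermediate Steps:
P(h, N) = (-5 + h)/N (P(h, N) = (h - 5)/(N + 0) = (-5 + h)/N)
u(A, m) = (A + m)/(86 + A)
u(P(-2, 14), 179) + ((-12424 - 16215) - 2938) = ((-5 - 2)/14 + 179)/(86 + (-5 - 2)/14) + ((-12424 - 16215) - 2938) = ((1/14)*(-7) + 179)/(86 + (1/14)*(-7)) + (-28639 - 2938) = (-½ + 179)/(86 - ½) - 31577 = (357/2)/(171/2) - 31577 = (2/171)*(357/2) - 31577 = 119/57 - 31577 = -1799770/57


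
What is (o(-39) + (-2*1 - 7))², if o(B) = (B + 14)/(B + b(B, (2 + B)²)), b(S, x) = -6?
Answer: 5776/81 ≈ 71.309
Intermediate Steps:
o(B) = (14 + B)/(-6 + B) (o(B) = (B + 14)/(B - 6) = (14 + B)/(-6 + B))
(o(-39) + (-2*1 - 7))² = ((14 - 39)/(-6 - 39) + (-2*1 - 7))² = (-25/(-45) + (-2 - 7))² = (-1/45*(-25) - 9)² = (5/9 - 9)² = (-76/9)² = 5776/81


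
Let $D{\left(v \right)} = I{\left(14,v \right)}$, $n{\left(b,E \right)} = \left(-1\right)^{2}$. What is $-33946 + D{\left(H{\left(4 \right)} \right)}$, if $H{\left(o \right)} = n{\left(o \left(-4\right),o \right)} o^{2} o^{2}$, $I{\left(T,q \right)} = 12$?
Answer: $-33934$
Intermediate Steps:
$n{\left(b,E \right)} = 1$
$H{\left(o \right)} = o^{4}$ ($H{\left(o \right)} = 1 o^{2} o^{2} = o^{2} o^{2} = o^{4}$)
$D{\left(v \right)} = 12$
$-33946 + D{\left(H{\left(4 \right)} \right)} = -33946 + 12 = -33934$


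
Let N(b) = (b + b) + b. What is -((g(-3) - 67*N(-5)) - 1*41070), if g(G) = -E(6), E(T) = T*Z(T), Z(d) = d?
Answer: 40101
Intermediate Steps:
N(b) = 3*b (N(b) = 2*b + b = 3*b)
E(T) = T**2 (E(T) = T*T = T**2)
g(G) = -36 (g(G) = -1*6**2 = -1*36 = -36)
-((g(-3) - 67*N(-5)) - 1*41070) = -((-36 - 201*(-5)) - 1*41070) = -((-36 - 67*(-15)) - 41070) = -((-36 + 1005) - 41070) = -(969 - 41070) = -1*(-40101) = 40101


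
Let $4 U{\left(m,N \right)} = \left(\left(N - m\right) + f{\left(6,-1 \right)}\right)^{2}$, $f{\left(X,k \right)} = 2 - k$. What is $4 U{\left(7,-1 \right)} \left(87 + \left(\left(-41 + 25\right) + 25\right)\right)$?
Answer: $2400$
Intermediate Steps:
$U{\left(m,N \right)} = \frac{\left(3 + N - m\right)^{2}}{4}$ ($U{\left(m,N \right)} = \frac{\left(\left(N - m\right) + \left(2 - -1\right)\right)^{2}}{4} = \frac{\left(\left(N - m\right) + \left(2 + 1\right)\right)^{2}}{4} = \frac{\left(\left(N - m\right) + 3\right)^{2}}{4} = \frac{\left(3 + N - m\right)^{2}}{4}$)
$4 U{\left(7,-1 \right)} \left(87 + \left(\left(-41 + 25\right) + 25\right)\right) = 4 \frac{\left(3 - 1 - 7\right)^{2}}{4} \left(87 + \left(\left(-41 + 25\right) + 25\right)\right) = 4 \frac{\left(3 - 1 - 7\right)^{2}}{4} \left(87 + \left(-16 + 25\right)\right) = 4 \frac{\left(-5\right)^{2}}{4} \left(87 + 9\right) = 4 \cdot \frac{1}{4} \cdot 25 \cdot 96 = 4 \cdot \frac{25}{4} \cdot 96 = 25 \cdot 96 = 2400$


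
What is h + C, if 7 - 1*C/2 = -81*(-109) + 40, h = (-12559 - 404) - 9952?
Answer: -40639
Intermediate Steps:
h = -22915 (h = -12963 - 9952 = -22915)
C = -17724 (C = 14 - 2*(-81*(-109) + 40) = 14 - 2*(8829 + 40) = 14 - 2*8869 = 14 - 17738 = -17724)
h + C = -22915 - 17724 = -40639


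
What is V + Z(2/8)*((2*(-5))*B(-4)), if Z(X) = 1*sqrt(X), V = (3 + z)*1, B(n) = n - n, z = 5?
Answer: 8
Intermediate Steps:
B(n) = 0
V = 8 (V = (3 + 5)*1 = 8*1 = 8)
Z(X) = sqrt(X)
V + Z(2/8)*((2*(-5))*B(-4)) = 8 + sqrt(2/8)*((2*(-5))*0) = 8 + sqrt(2*(1/8))*(-10*0) = 8 + sqrt(1/4)*0 = 8 + (1/2)*0 = 8 + 0 = 8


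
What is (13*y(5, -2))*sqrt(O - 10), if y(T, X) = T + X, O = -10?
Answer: 78*I*sqrt(5) ≈ 174.41*I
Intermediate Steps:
(13*y(5, -2))*sqrt(O - 10) = (13*(5 - 2))*sqrt(-10 - 10) = (13*3)*sqrt(-20) = 39*(2*I*sqrt(5)) = 78*I*sqrt(5)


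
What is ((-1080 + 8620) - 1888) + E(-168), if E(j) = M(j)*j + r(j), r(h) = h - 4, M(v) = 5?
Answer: 4640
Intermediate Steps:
r(h) = -4 + h
E(j) = -4 + 6*j (E(j) = 5*j + (-4 + j) = -4 + 6*j)
((-1080 + 8620) - 1888) + E(-168) = ((-1080 + 8620) - 1888) + (-4 + 6*(-168)) = (7540 - 1888) + (-4 - 1008) = 5652 - 1012 = 4640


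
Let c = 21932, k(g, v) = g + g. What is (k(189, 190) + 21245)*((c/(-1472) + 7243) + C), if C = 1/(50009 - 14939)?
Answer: 144077340697091/921840 ≈ 1.5629e+8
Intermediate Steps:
k(g, v) = 2*g
C = 1/35070 ≈ 2.8514e-5
(k(189, 190) + 21245)*((c/(-1472) + 7243) + C) = (2*189 + 21245)*((21932/(-1472) + 7243) + 1/35070) = (378 + 21245)*((21932*(-1/1472) + 7243) + 1/35070) = 21623*((-5483/368 + 7243) + 1/35070) = 21623*(2659941/368 + 1/35070) = 21623*(46642065619/6452880) = 144077340697091/921840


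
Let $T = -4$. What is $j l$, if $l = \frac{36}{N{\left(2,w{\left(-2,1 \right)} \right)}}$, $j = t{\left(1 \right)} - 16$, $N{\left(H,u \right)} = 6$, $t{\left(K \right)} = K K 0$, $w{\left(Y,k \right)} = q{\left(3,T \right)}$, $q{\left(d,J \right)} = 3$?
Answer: $-96$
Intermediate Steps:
$w{\left(Y,k \right)} = 3$
$t{\left(K \right)} = 0$ ($t{\left(K \right)} = K^{2} \cdot 0 = 0$)
$j = -16$ ($j = 0 - 16 = -16$)
$l = 6$ ($l = \frac{36}{6} = 36 \cdot \frac{1}{6} = 6$)
$j l = \left(-16\right) 6 = -96$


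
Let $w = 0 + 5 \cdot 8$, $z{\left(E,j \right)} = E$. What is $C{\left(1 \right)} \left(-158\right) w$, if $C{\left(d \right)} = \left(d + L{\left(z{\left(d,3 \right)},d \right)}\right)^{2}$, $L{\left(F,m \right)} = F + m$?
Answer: $-56880$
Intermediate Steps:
$w = 40$ ($w = 0 + 40 = 40$)
$C{\left(d \right)} = 9 d^{2}$ ($C{\left(d \right)} = \left(d + \left(d + d\right)\right)^{2} = \left(d + 2 d\right)^{2} = \left(3 d\right)^{2} = 9 d^{2}$)
$C{\left(1 \right)} \left(-158\right) w = 9 \cdot 1^{2} \left(-158\right) 40 = 9 \cdot 1 \left(-158\right) 40 = 9 \left(-158\right) 40 = \left(-1422\right) 40 = -56880$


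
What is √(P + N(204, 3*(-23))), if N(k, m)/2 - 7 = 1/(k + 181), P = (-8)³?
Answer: 4*I*√4613455/385 ≈ 22.316*I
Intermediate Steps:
P = -512
N(k, m) = 14 + 2/(181 + k) (N(k, m) = 14 + 2/(k + 181) = 14 + 2/(181 + k))
√(P + N(204, 3*(-23))) = √(-512 + 2*(1268 + 7*204)/(181 + 204)) = √(-512 + 2*(1268 + 1428)/385) = √(-512 + 2*(1/385)*2696) = √(-512 + 5392/385) = √(-191728/385) = 4*I*√4613455/385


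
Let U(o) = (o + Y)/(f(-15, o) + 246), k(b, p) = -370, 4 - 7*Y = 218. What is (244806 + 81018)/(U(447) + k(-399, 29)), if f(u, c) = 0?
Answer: -561068928/634225 ≈ -884.65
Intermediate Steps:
Y = -214/7 (Y = 4/7 - ⅐*218 = 4/7 - 218/7 = -214/7 ≈ -30.571)
U(o) = -107/861 + o/246 (U(o) = (o - 214/7)/(0 + 246) = (-214/7 + o)/246 = (-214/7 + o)*(1/246) = -107/861 + o/246)
(244806 + 81018)/(U(447) + k(-399, 29)) = (244806 + 81018)/((-107/861 + (1/246)*447) - 370) = 325824/((-107/861 + 149/82) - 370) = 325824/(2915/1722 - 370) = 325824/(-634225/1722) = 325824*(-1722/634225) = -561068928/634225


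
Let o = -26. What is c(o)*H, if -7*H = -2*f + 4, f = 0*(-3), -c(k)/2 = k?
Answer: -208/7 ≈ -29.714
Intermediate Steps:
c(k) = -2*k
f = 0
H = -4/7 (H = -(-2*0 + 4)/7 = -(0 + 4)/7 = -⅐*4 = -4/7 ≈ -0.57143)
c(o)*H = -2*(-26)*(-4/7) = 52*(-4/7) = -208/7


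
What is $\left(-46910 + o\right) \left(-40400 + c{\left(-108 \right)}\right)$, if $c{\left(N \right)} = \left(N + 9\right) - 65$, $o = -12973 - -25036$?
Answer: $1413533708$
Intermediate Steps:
$o = 12063$ ($o = -12973 + 25036 = 12063$)
$c{\left(N \right)} = -56 + N$ ($c{\left(N \right)} = \left(9 + N\right) - 65 = -56 + N$)
$\left(-46910 + o\right) \left(-40400 + c{\left(-108 \right)}\right) = \left(-46910 + 12063\right) \left(-40400 - 164\right) = - 34847 \left(-40400 - 164\right) = \left(-34847\right) \left(-40564\right) = 1413533708$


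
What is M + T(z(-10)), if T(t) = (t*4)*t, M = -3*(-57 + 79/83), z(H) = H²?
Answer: 3333956/83 ≈ 40168.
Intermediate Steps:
M = 13956/83 (M = -3*(-57 + 79*(1/83)) = -3*(-57 + 79/83) = -3*(-4652/83) = 13956/83 ≈ 168.14)
T(t) = 4*t² (T(t) = (4*t)*t = 4*t²)
M + T(z(-10)) = 13956/83 + 4*((-10)²)² = 13956/83 + 4*100² = 13956/83 + 4*10000 = 13956/83 + 40000 = 3333956/83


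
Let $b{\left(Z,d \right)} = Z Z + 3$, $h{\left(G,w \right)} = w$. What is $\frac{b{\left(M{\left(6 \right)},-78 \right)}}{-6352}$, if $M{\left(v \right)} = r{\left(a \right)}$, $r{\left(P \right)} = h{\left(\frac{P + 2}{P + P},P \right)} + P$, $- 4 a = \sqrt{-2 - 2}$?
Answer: $- \frac{1}{3176} \approx -0.00031486$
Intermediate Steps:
$a = - \frac{i}{2}$ ($a = - \frac{\sqrt{-2 - 2}}{4} = - \frac{\sqrt{-4}}{4} = - \frac{2 i}{4} = - \frac{i}{2} \approx - 0.5 i$)
$r{\left(P \right)} = 2 P$ ($r{\left(P \right)} = P + P = 2 P$)
$M{\left(v \right)} = - i$ ($M{\left(v \right)} = 2 \left(- \frac{i}{2}\right) = - i$)
$b{\left(Z,d \right)} = 3 + Z^{2}$ ($b{\left(Z,d \right)} = Z^{2} + 3 = 3 + Z^{2}$)
$\frac{b{\left(M{\left(6 \right)},-78 \right)}}{-6352} = \frac{3 + \left(- i\right)^{2}}{-6352} = \left(3 - 1\right) \left(- \frac{1}{6352}\right) = 2 \left(- \frac{1}{6352}\right) = - \frac{1}{3176}$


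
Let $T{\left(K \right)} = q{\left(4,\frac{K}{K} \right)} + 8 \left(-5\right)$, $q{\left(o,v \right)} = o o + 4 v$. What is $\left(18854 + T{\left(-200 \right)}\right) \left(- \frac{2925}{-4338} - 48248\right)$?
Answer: $- \frac{218994321987}{241} \approx -9.0869 \cdot 10^{8}$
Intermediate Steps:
$q{\left(o,v \right)} = o^{2} + 4 v$
$T{\left(K \right)} = -20$ ($T{\left(K \right)} = \left(4^{2} + 4 \frac{K}{K}\right) + 8 \left(-5\right) = \left(16 + 4 \cdot 1\right) - 40 = \left(16 + 4\right) - 40 = 20 - 40 = -20$)
$\left(18854 + T{\left(-200 \right)}\right) \left(- \frac{2925}{-4338} - 48248\right) = \left(18854 - 20\right) \left(- \frac{2925}{-4338} - 48248\right) = 18834 \left(\left(-2925\right) \left(- \frac{1}{4338}\right) - 48248\right) = 18834 \left(\frac{325}{482} - 48248\right) = 18834 \left(- \frac{23255211}{482}\right) = - \frac{218994321987}{241}$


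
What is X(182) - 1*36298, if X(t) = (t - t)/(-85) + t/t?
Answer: -36297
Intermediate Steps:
X(t) = 1 (X(t) = 0*(-1/85) + 1 = 0 + 1 = 1)
X(182) - 1*36298 = 1 - 1*36298 = 1 - 36298 = -36297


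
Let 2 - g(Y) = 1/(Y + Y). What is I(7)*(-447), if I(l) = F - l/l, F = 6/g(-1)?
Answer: -3129/5 ≈ -625.80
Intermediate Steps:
g(Y) = 2 - 1/(2*Y) (g(Y) = 2 - 1/(Y + Y) = 2 - 1/(2*Y))
F = 12/5 (F = 6/(2 - ½/(-1)) = 6/(2 - ½*(-1)) = 6/(2 + ½) = 6/(5/2) = 6*(⅖) = 12/5 ≈ 2.4000)
I(l) = 7/5 (I(l) = 12/5 - l/l = 12/5 - 1*1 = 12/5 - 1 = 7/5)
I(7)*(-447) = (7/5)*(-447) = -3129/5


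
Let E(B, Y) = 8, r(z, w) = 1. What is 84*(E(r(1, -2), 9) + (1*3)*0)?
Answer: 672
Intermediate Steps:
84*(E(r(1, -2), 9) + (1*3)*0) = 84*(8 + (1*3)*0) = 84*(8 + 3*0) = 84*(8 + 0) = 84*8 = 672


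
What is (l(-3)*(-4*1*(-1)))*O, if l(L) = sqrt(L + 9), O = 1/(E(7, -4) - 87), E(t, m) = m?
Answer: -4*sqrt(6)/91 ≈ -0.10767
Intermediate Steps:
O = -1/91 (O = 1/(-4 - 87) = 1/(-91) = -1/91 ≈ -0.010989)
l(L) = sqrt(9 + L)
(l(-3)*(-4*1*(-1)))*O = (sqrt(9 - 3)*(-4*1*(-1)))*(-1/91) = (sqrt(6)*(-4*(-1)))*(-1/91) = (sqrt(6)*4)*(-1/91) = (4*sqrt(6))*(-1/91) = -4*sqrt(6)/91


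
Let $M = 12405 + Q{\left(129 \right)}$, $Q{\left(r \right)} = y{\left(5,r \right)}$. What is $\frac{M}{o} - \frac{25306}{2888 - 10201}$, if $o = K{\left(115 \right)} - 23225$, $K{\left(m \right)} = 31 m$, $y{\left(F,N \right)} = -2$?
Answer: $\frac{406812821}{143773580} \approx 2.8295$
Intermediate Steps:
$Q{\left(r \right)} = -2$
$M = 12403$ ($M = 12405 - 2 = 12403$)
$o = -19660$ ($o = 31 \cdot 115 - 23225 = 3565 - 23225 = -19660$)
$\frac{M}{o} - \frac{25306}{2888 - 10201} = \frac{12403}{-19660} - \frac{25306}{2888 - 10201} = 12403 \left(- \frac{1}{19660}\right) - \frac{25306}{2888 - 10201} = - \frac{12403}{19660} - \frac{25306}{-7313} = - \frac{12403}{19660} - - \frac{25306}{7313} = - \frac{12403}{19660} + \frac{25306}{7313} = \frac{406812821}{143773580}$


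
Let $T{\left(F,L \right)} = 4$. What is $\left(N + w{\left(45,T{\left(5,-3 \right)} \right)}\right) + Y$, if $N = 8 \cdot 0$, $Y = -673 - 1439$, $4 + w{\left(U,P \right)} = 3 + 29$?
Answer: $-2084$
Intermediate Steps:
$w{\left(U,P \right)} = 28$ ($w{\left(U,P \right)} = -4 + \left(3 + 29\right) = -4 + 32 = 28$)
$Y = -2112$ ($Y = -673 - 1439 = -2112$)
$N = 0$
$\left(N + w{\left(45,T{\left(5,-3 \right)} \right)}\right) + Y = \left(0 + 28\right) - 2112 = 28 - 2112 = -2084$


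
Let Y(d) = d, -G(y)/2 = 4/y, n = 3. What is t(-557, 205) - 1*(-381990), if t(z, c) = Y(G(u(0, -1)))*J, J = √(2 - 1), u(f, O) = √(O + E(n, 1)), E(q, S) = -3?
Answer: 381990 + 4*I ≈ 3.8199e+5 + 4.0*I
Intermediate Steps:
u(f, O) = √(-3 + O) (u(f, O) = √(O - 3) = √(-3 + O))
G(y) = -8/y
J = 1 (J = √1 = 1)
t(z, c) = 4*I (t(z, c) = -8/√(-3 - 1)*1 = -8*(-I/2)*1 = -(-4)*I*1 = (4*I)*1 = 4*I)
t(-557, 205) - 1*(-381990) = 4*I - 1*(-381990) = 4*I + 381990 = 381990 + 4*I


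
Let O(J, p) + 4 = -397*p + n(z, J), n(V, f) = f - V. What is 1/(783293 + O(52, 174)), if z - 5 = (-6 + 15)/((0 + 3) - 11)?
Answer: 8/5714073 ≈ 1.4001e-6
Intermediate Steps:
z = 31/8 (z = 5 + (-6 + 15)/((0 + 3) - 11) = 5 + 9/(3 - 11) = 5 + 9/(-8) = 5 + 9*(-⅛) = 5 - 9/8 = 31/8 ≈ 3.8750)
O(J, p) = -63/8 + J - 397*p (O(J, p) = -4 + (-397*p + (J - 1*31/8)) = -4 + (-397*p + (J - 31/8)) = -4 + (-397*p + (-31/8 + J)) = -4 + (-31/8 + J - 397*p) = -63/8 + J - 397*p)
1/(783293 + O(52, 174)) = 1/(783293 + (-63/8 + 52 - 397*174)) = 1/(783293 + (-63/8 + 52 - 69078)) = 1/(783293 - 552271/8) = 1/(5714073/8) = 8/5714073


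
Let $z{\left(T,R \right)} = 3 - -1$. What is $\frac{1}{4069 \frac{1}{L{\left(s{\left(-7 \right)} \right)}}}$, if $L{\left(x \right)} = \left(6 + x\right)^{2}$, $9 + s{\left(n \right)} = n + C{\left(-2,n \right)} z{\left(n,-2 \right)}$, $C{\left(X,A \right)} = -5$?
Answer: $\frac{900}{4069} \approx 0.22118$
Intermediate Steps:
$z{\left(T,R \right)} = 4$ ($z{\left(T,R \right)} = 3 + 1 = 4$)
$s{\left(n \right)} = -29 + n$ ($s{\left(n \right)} = -9 + \left(n - 20\right) = -9 + \left(-20 + n\right) = -29 + n$)
$\frac{1}{4069 \frac{1}{L{\left(s{\left(-7 \right)} \right)}}} = \frac{1}{4069 \frac{1}{\left(6 - 36\right)^{2}}} = \frac{1}{4069 \frac{1}{\left(-30\right)^{2}}} = \frac{1}{4069 \cdot \frac{1}{900}} = \frac{1}{\frac{4069}{900}} = \frac{900}{4069}$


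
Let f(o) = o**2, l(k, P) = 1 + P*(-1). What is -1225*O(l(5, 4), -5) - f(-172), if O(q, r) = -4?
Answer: -24684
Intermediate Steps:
l(k, P) = 1 - P
-1225*O(l(5, 4), -5) - f(-172) = -1225*(-4) - 1*(-172)**2 = 4900 - 1*29584 = 4900 - 29584 = -24684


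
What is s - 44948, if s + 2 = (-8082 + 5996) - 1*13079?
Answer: -60115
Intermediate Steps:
s = -15167 (s = -2 + ((-8082 + 5996) - 1*13079) = -2 + (-2086 - 13079) = -2 - 15165 = -15167)
s - 44948 = -15167 - 44948 = -60115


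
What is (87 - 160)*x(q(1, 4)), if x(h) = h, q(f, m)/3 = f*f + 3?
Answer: -876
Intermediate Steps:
q(f, m) = 9 + 3*f² (q(f, m) = 3*(f*f + 3) = 3*(f² + 3) = 3*(3 + f²) = 9 + 3*f²)
(87 - 160)*x(q(1, 4)) = (87 - 160)*(9 + 3*1²) = -73*(9 + 3*1) = -73*(9 + 3) = -73*12 = -876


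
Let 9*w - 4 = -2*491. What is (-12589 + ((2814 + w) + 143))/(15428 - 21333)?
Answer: 29222/17715 ≈ 1.6496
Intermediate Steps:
w = -326/3 (w = 4/9 + (-2*491)/9 = 4/9 + (⅑)*(-982) = 4/9 - 982/9 = -326/3 ≈ -108.67)
(-12589 + ((2814 + w) + 143))/(15428 - 21333) = (-12589 + ((2814 - 326/3) + 143))/(15428 - 21333) = (-12589 + (8116/3 + 143))/(-5905) = (-12589 + 8545/3)*(-1/5905) = -29222/3*(-1/5905) = 29222/17715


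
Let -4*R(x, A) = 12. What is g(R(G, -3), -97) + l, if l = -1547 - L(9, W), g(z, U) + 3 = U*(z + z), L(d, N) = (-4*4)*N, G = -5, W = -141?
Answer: -3224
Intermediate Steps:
R(x, A) = -3 (R(x, A) = -1/4*12 = -3)
L(d, N) = -16*N
g(z, U) = -3 + 2*U*z (g(z, U) = -3 + U*(z + z) = -3 + U*(2*z) = -3 + 2*U*z)
l = -3803 (l = -1547 - (-16)*(-141) = -1547 - 1*2256 = -1547 - 2256 = -3803)
g(R(G, -3), -97) + l = (-3 + 2*(-97)*(-3)) - 3803 = (-3 + 582) - 3803 = 579 - 3803 = -3224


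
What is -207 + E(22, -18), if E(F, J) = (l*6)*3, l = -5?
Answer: -297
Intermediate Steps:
E(F, J) = -90 (E(F, J) = -5*6*3 = -30*3 = -90)
-207 + E(22, -18) = -207 - 90 = -297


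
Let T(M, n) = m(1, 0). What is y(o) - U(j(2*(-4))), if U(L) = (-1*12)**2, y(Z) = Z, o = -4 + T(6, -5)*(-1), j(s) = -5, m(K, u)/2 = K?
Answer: -150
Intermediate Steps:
m(K, u) = 2*K
T(M, n) = 2 (T(M, n) = 2*1 = 2)
o = -6 (o = -4 + 2*(-1) = -4 - 2 = -6)
U(L) = 144 (U(L) = (-12)**2 = 144)
y(o) - U(j(2*(-4))) = -6 - 1*144 = -6 - 144 = -150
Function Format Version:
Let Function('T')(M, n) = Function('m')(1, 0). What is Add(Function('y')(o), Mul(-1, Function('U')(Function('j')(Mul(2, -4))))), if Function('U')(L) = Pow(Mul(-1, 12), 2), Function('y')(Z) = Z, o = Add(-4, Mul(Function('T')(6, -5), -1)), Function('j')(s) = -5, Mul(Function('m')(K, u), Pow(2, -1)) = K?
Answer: -150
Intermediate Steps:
Function('m')(K, u) = Mul(2, K)
Function('T')(M, n) = 2 (Function('T')(M, n) = Mul(2, 1) = 2)
o = -6 (o = Add(-4, Mul(2, -1)) = Add(-4, -2) = -6)
Function('U')(L) = 144 (Function('U')(L) = Pow(-12, 2) = 144)
Add(Function('y')(o), Mul(-1, Function('U')(Function('j')(Mul(2, -4))))) = Add(-6, Mul(-1, 144)) = Add(-6, -144) = -150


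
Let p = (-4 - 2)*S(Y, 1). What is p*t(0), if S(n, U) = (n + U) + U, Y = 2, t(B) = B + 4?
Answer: -96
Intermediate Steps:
t(B) = 4 + B
S(n, U) = n + 2*U (S(n, U) = (U + n) + U = n + 2*U)
p = -24 (p = (-4 - 2)*(2 + 2*1) = -6*(2 + 2) = -6*4 = -24)
p*t(0) = -24*(4 + 0) = -24*4 = -96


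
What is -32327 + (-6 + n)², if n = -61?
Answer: -27838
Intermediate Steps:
-32327 + (-6 + n)² = -32327 + (-6 - 61)² = -32327 + (-67)² = -32327 + 4489 = -27838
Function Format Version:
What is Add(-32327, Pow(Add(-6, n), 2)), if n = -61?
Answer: -27838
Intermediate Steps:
Add(-32327, Pow(Add(-6, n), 2)) = Add(-32327, Pow(Add(-6, -61), 2)) = Add(-32327, Pow(-67, 2)) = Add(-32327, 4489) = -27838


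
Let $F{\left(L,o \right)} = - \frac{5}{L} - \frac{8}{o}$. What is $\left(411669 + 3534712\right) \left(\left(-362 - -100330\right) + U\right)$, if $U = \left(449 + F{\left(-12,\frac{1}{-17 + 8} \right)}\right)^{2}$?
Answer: $\frac{211310710999021}{144} \approx 1.4674 \cdot 10^{12}$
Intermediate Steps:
$F{\left(L,o \right)} = - \frac{8}{o} - \frac{5}{L}$
$U = \frac{39150049}{144}$ ($U = \left(449 - \left(-72 - \frac{5}{12}\right)\right)^{2} = \left(449 - \left(- \frac{5}{12} + \frac{8}{\frac{1}{-9}}\right)\right)^{2} = \left(449 - \left(- \frac{5}{12} + \frac{8}{- \frac{1}{9}}\right)\right)^{2} = \left(449 + \left(\left(-8\right) \left(-9\right) + \frac{5}{12}\right)\right)^{2} = \left(449 + \left(72 + \frac{5}{12}\right)\right)^{2} = \left(449 + \frac{869}{12}\right)^{2} = \left(\frac{6257}{12}\right)^{2} = \frac{39150049}{144} \approx 2.7188 \cdot 10^{5}$)
$\left(411669 + 3534712\right) \left(\left(-362 - -100330\right) + U\right) = \left(411669 + 3534712\right) \left(\left(-362 - -100330\right) + \frac{39150049}{144}\right) = 3946381 \left(\left(-362 + 100330\right) + \frac{39150049}{144}\right) = 3946381 \left(99968 + \frac{39150049}{144}\right) = 3946381 \cdot \frac{53545441}{144} = \frac{211310710999021}{144}$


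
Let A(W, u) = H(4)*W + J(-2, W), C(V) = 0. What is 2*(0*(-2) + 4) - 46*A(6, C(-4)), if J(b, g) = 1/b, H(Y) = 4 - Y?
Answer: 31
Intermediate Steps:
A(W, u) = -½ (A(W, u) = (4 - 1*4)*W + 1/(-2) = (4 - 4)*W - ½ = 0*W - ½ = 0 - ½ = -½)
2*(0*(-2) + 4) - 46*A(6, C(-4)) = 2*(0*(-2) + 4) - 46*(-½) = 2*(0 + 4) + 23 = 2*4 + 23 = 8 + 23 = 31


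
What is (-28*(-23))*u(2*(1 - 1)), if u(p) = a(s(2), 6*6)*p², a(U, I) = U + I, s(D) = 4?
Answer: 0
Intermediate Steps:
a(U, I) = I + U
u(p) = 40*p² (u(p) = (6*6 + 4)*p² = (36 + 4)*p² = 40*p²)
(-28*(-23))*u(2*(1 - 1)) = (-28*(-23))*(40*(2*(1 - 1))²) = 644*(40*(2*0)²) = 644*(40*0²) = 644*(40*0) = 644*0 = 0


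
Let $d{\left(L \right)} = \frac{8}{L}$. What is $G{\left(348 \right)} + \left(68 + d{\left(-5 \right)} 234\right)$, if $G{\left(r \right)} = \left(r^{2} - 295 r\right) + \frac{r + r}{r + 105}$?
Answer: $\frac{13695048}{755} \approx 18139.0$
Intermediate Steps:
$G{\left(r \right)} = r^{2} - 295 r + \frac{2 r}{105 + r}$ ($G{\left(r \right)} = \left(r^{2} - 295 r\right) + \frac{2 r}{105 + r} = r^{2} - 295 r + \frac{2 r}{105 + r}$)
$G{\left(348 \right)} + \left(68 + d{\left(-5 \right)} 234\right) = \frac{348 \left(-30973 + 348^{2} - 66120\right)}{105 + 348} + \left(68 + \frac{8}{-5} \cdot 234\right) = \frac{348 \left(-30973 + 121104 - 66120\right)}{453} + \left(68 + 8 \left(- \frac{1}{5}\right) 234\right) = 348 \cdot \frac{1}{453} \cdot 24011 + \left(68 - \frac{1872}{5}\right) = \frac{2785276}{151} + \left(68 - \frac{1872}{5}\right) = \frac{2785276}{151} - \frac{1532}{5} = \frac{13695048}{755}$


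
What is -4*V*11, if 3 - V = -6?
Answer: -396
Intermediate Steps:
V = 9 (V = 3 - 1*(-6) = 3 + 6 = 9)
-4*V*11 = -4*9*11 = -36*11 = -396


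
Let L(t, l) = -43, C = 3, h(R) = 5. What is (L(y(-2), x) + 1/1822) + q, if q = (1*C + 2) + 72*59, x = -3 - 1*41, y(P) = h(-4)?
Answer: 7670621/1822 ≈ 4210.0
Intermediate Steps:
y(P) = 5
x = -44 (x = -3 - 41 = -44)
q = 4253 (q = (1*3 + 2) + 72*59 = (3 + 2) + 4248 = 5 + 4248 = 4253)
(L(y(-2), x) + 1/1822) + q = (-43 + 1/1822) + 4253 = -78345/1822 + 4253 = 7670621/1822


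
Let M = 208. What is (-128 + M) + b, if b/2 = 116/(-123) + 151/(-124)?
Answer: 577123/7626 ≈ 75.678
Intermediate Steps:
b = -32957/7626 (b = 2*(116/(-123) + 151/(-124)) = 2*(116*(-1/123) + 151*(-1/124)) = 2*(-116/123 - 151/124) = 2*(-32957/15252) = -32957/7626 ≈ -4.3217)
(-128 + M) + b = (-128 + 208) - 32957/7626 = 80 - 32957/7626 = 577123/7626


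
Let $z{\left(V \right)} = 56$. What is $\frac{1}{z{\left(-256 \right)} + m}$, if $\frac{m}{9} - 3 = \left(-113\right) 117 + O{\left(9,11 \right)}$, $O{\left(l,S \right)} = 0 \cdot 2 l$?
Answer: $- \frac{1}{118906} \approx -8.41 \cdot 10^{-6}$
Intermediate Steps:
$O{\left(l,S \right)} = 0$ ($O{\left(l,S \right)} = 0 l = 0$)
$m = -118962$ ($m = 27 + 9 \left(\left(-113\right) 117 + 0\right) = 27 + 9 \left(-13221 + 0\right) = 27 + 9 \left(-13221\right) = 27 - 118989 = -118962$)
$\frac{1}{z{\left(-256 \right)} + m} = \frac{1}{56 - 118962} = \frac{1}{-118906} = - \frac{1}{118906}$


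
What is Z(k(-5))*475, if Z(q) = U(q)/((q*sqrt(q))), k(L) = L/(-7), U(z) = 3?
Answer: 399*sqrt(35) ≈ 2360.5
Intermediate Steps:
k(L) = -L/7 (k(L) = L*(-1/7) = -L/7)
Z(q) = 3/q**(3/2) (Z(q) = 3/((q*sqrt(q))) = 3/(q**(3/2)) = 3/q**(3/2))
Z(k(-5))*475 = (3/(-1/7*(-5))**(3/2))*475 = (3/(5/7)**(3/2))*475 = (3*(7*sqrt(35)/25))*475 = (21*sqrt(35)/25)*475 = 399*sqrt(35)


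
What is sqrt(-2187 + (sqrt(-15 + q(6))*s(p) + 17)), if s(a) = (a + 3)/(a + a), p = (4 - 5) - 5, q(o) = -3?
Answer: sqrt(-8680 + 3*I*sqrt(2))/2 ≈ 0.011385 + 46.583*I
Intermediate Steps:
p = -6 (p = -1 - 5 = -6)
s(a) = (3 + a)/(2*a) (s(a) = (3 + a)/((2*a)) = (3 + a)*(1/(2*a)) = (3 + a)/(2*a))
sqrt(-2187 + (sqrt(-15 + q(6))*s(p) + 17)) = sqrt(-2187 + (sqrt(-15 - 3)*((1/2)*(3 - 6)/(-6)) + 17)) = sqrt(-2187 + (sqrt(-18)*((1/2)*(-1/6)*(-3)) + 17)) = sqrt(-2187 + ((3*I*sqrt(2))*(1/4) + 17)) = sqrt(-2187 + (3*I*sqrt(2)/4 + 17)) = sqrt(-2187 + (17 + 3*I*sqrt(2)/4)) = sqrt(-2170 + 3*I*sqrt(2)/4)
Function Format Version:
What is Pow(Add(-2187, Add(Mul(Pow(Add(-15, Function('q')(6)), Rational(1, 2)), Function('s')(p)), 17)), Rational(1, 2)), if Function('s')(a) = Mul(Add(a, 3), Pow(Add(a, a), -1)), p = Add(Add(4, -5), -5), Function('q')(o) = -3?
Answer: Mul(Rational(1, 2), Pow(Add(-8680, Mul(3, I, Pow(2, Rational(1, 2)))), Rational(1, 2))) ≈ Add(0.011385, Mul(46.583, I))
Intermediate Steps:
p = -6 (p = Add(-1, -5) = -6)
Function('s')(a) = Mul(Rational(1, 2), Pow(a, -1), Add(3, a)) (Function('s')(a) = Mul(Add(3, a), Pow(Mul(2, a), -1)) = Mul(Add(3, a), Mul(Rational(1, 2), Pow(a, -1))) = Mul(Rational(1, 2), Pow(a, -1), Add(3, a)))
Pow(Add(-2187, Add(Mul(Pow(Add(-15, Function('q')(6)), Rational(1, 2)), Function('s')(p)), 17)), Rational(1, 2)) = Pow(Add(-2187, Add(Mul(Pow(Add(-15, -3), Rational(1, 2)), Mul(Rational(1, 2), Pow(-6, -1), Add(3, -6))), 17)), Rational(1, 2)) = Pow(Add(-2187, Add(Mul(Pow(-18, Rational(1, 2)), Mul(Rational(1, 2), Rational(-1, 6), -3)), 17)), Rational(1, 2)) = Pow(Add(-2187, Add(Mul(Mul(3, I, Pow(2, Rational(1, 2))), Rational(1, 4)), 17)), Rational(1, 2)) = Pow(Add(-2187, Add(Mul(Rational(3, 4), I, Pow(2, Rational(1, 2))), 17)), Rational(1, 2)) = Pow(Add(-2187, Add(17, Mul(Rational(3, 4), I, Pow(2, Rational(1, 2))))), Rational(1, 2)) = Pow(Add(-2170, Mul(Rational(3, 4), I, Pow(2, Rational(1, 2)))), Rational(1, 2))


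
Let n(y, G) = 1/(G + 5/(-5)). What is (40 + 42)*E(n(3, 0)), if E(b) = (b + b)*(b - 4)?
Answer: 820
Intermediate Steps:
n(y, G) = 1/(-1 + G) (n(y, G) = 1/(G + 5*(-⅕)) = 1/(G - 1) = 1/(-1 + G))
E(b) = 2*b*(-4 + b) (E(b) = (2*b)*(-4 + b) = 2*b*(-4 + b))
(40 + 42)*E(n(3, 0)) = (40 + 42)*(2*(-4 + 1/(-1 + 0))/(-1 + 0)) = 82*(2*(-4 + 1/(-1))/(-1)) = 82*(2*(-1)*(-4 - 1)) = 82*(2*(-1)*(-5)) = 82*10 = 820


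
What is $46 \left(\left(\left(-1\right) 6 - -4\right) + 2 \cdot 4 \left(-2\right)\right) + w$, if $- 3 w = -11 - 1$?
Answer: $-824$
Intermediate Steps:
$w = 4$ ($w = - \frac{-11 - 1}{3} = \left(- \frac{1}{3}\right) \left(-12\right) = 4$)
$46 \left(\left(\left(-1\right) 6 - -4\right) + 2 \cdot 4 \left(-2\right)\right) + w = 46 \left(\left(\left(-1\right) 6 - -4\right) + 2 \cdot 4 \left(-2\right)\right) + 4 = 46 \left(\left(-6 + 4\right) + 8 \left(-2\right)\right) + 4 = 46 \left(-2 - 16\right) + 4 = 46 \left(-18\right) + 4 = -828 + 4 = -824$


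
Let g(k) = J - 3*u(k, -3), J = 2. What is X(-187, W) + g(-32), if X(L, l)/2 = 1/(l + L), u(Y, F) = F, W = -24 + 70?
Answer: 1549/141 ≈ 10.986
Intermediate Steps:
W = 46
X(L, l) = 2/(L + l) (X(L, l) = 2/(l + L) = 2/(L + l))
g(k) = 11 (g(k) = 2 - 3*(-3) = 2 + 9 = 11)
X(-187, W) + g(-32) = 2/(-187 + 46) + 11 = 2/(-141) + 11 = 2*(-1/141) + 11 = -2/141 + 11 = 1549/141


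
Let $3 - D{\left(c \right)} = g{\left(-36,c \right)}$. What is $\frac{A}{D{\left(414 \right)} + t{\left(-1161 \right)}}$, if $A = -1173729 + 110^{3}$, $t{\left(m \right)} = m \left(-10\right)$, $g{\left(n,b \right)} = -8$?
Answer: $\frac{157271}{11621} \approx 13.533$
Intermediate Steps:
$t{\left(m \right)} = - 10 m$
$D{\left(c \right)} = 11$ ($D{\left(c \right)} = 3 - -8 = 3 + 8 = 11$)
$A = 157271$ ($A = -1173729 + 1331000 = 157271$)
$\frac{A}{D{\left(414 \right)} + t{\left(-1161 \right)}} = \frac{157271}{11 - -11610} = \frac{157271}{11 + 11610} = \frac{157271}{11621}$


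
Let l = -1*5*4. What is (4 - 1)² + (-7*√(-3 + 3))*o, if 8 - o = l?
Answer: 9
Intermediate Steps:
l = -20 (l = -5*4 = -20)
o = 28 (o = 8 - 1*(-20) = 8 + 20 = 28)
(4 - 1)² + (-7*√(-3 + 3))*o = (4 - 1)² - 7*√(-3 + 3)*28 = 3² - 7*√0*28 = 9 - 7*0*28 = 9 + 0*28 = 9 + 0 = 9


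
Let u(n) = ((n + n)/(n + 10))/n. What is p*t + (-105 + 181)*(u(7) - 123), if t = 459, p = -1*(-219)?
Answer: 1550093/17 ≈ 91182.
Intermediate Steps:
u(n) = 2/(10 + n) (u(n) = ((2*n)/(10 + n))/n = (2*n/(10 + n))/n = 2/(10 + n))
p = 219
p*t + (-105 + 181)*(u(7) - 123) = 219*459 + (-105 + 181)*(2/(10 + 7) - 123) = 100521 + 76*(2/17 - 123) = 100521 + 76*(-2089/17) = 100521 - 158764/17 = 1550093/17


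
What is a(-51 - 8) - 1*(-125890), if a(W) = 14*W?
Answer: 125064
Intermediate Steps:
a(-51 - 8) - 1*(-125890) = 14*(-51 - 8) - 1*(-125890) = 14*(-59) + 125890 = -826 + 125890 = 125064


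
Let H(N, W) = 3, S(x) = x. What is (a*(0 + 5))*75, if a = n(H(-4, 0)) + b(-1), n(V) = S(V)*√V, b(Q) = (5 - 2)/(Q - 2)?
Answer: -375 + 1125*√3 ≈ 1573.6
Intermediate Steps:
b(Q) = 3/(-2 + Q)
n(V) = V^(3/2) (n(V) = V*√V = V^(3/2))
a = -1 + 3*√3 (a = 3^(3/2) + 3/(-2 - 1) = 3*√3 + 3/(-3) = 3*√3 + 3*(-⅓) = 3*√3 - 1 = -1 + 3*√3 ≈ 4.1962)
(a*(0 + 5))*75 = ((-1 + 3*√3)*(0 + 5))*75 = ((-1 + 3*√3)*5)*75 = (-5 + 15*√3)*75 = -375 + 1125*√3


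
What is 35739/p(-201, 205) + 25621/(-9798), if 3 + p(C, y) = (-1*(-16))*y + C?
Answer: 135680263/15069324 ≈ 9.0037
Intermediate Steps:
p(C, y) = -3 + C + 16*y (p(C, y) = -3 + ((-1*(-16))*y + C) = -3 + (16*y + C) = -3 + (C + 16*y) = -3 + C + 16*y)
35739/p(-201, 205) + 25621/(-9798) = 35739/(-3 - 201 + 16*205) + 25621/(-9798) = 35739/(-3 - 201 + 3280) + 25621*(-1/9798) = 35739/3076 - 25621/9798 = 135680263/15069324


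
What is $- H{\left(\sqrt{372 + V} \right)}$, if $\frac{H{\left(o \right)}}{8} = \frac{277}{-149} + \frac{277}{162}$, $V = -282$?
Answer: $\frac{14404}{12069} \approx 1.1935$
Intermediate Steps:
$H{\left(o \right)} = - \frac{14404}{12069}$ ($H{\left(o \right)} = 8 \left(\frac{277}{-149} + \frac{277}{162}\right) = 8 \left(277 \left(- \frac{1}{149}\right) + 277 \cdot \frac{1}{162}\right) = 8 \left(- \frac{277}{149} + \frac{277}{162}\right) = 8 \left(- \frac{3601}{24138}\right) = - \frac{14404}{12069}$)
$- H{\left(\sqrt{372 + V} \right)} = \left(-1\right) \left(- \frac{14404}{12069}\right) = \frac{14404}{12069}$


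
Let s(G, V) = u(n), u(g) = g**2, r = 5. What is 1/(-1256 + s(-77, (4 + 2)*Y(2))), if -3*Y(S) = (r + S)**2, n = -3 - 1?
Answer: -1/1240 ≈ -0.00080645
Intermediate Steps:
n = -4
Y(S) = -(5 + S)**2/3
s(G, V) = 16 (s(G, V) = (-4)**2 = 16)
1/(-1256 + s(-77, (4 + 2)*Y(2))) = 1/(-1256 + 16) = 1/(-1240) = -1/1240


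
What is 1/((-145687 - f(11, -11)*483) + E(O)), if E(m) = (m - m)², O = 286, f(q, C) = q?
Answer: -1/151000 ≈ -6.6225e-6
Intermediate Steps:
E(m) = 0 (E(m) = 0² = 0)
1/((-145687 - f(11, -11)*483) + E(O)) = 1/((-145687 - 11*483) + 0) = 1/((-145687 - 1*5313) + 0) = 1/((-145687 - 5313) + 0) = 1/(-151000 + 0) = 1/(-151000) = -1/151000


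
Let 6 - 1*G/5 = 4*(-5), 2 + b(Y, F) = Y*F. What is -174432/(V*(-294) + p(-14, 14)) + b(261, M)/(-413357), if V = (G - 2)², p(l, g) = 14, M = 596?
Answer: -48370183886/142220849491 ≈ -0.34011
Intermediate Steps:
b(Y, F) = -2 + F*Y (b(Y, F) = -2 + Y*F = -2 + F*Y)
G = 130 (G = 30 - 20*(-5) = 30 - 5*(-20) = 30 + 100 = 130)
V = 16384 (V = (130 - 2)² = 128² = 16384)
-174432/(V*(-294) + p(-14, 14)) + b(261, M)/(-413357) = -174432/(16384*(-294) + 14) + (-2 + 596*261)/(-413357) = -174432/(-4816896 + 14) + (-2 + 155556)*(-1/413357) = -174432/(-4816882) + 155554*(-1/413357) = -174432*(-1/4816882) - 22222/59051 = 87216/2408441 - 22222/59051 = -48370183886/142220849491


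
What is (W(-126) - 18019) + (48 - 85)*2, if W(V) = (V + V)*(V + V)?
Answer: 45411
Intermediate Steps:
W(V) = 4*V**2 (W(V) = (2*V)*(2*V) = 4*V**2)
(W(-126) - 18019) + (48 - 85)*2 = (4*(-126)**2 - 18019) + (48 - 85)*2 = (4*15876 - 18019) - 37*2 = (63504 - 18019) - 74 = 45485 - 74 = 45411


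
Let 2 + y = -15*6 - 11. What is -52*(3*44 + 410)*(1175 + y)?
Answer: -30213248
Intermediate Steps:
y = -103 (y = -2 + (-15*6 - 11) = -2 + (-90 - 11) = -2 - 101 = -103)
-52*(3*44 + 410)*(1175 + y) = -52*(3*44 + 410)*(1175 - 103) = -52*(132 + 410)*1072 = -28184*1072 = -52*581024 = -30213248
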